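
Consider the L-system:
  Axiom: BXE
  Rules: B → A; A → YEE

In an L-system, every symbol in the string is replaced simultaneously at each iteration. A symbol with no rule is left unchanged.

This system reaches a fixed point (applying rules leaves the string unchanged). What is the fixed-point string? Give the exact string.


Answer: YEEXE

Derivation:
Step 0: BXE
Step 1: AXE
Step 2: YEEXE
Step 3: YEEXE  (unchanged — fixed point at step 2)


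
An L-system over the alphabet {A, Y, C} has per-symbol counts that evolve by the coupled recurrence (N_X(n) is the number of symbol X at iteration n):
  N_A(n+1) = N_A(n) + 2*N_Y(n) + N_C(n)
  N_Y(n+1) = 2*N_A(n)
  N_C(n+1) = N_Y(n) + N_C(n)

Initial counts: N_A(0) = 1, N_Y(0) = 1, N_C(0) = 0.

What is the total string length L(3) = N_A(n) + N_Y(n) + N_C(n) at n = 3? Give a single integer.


Answer: 48

Derivation:
Step 0: N_A=1, N_Y=1, N_C=0, L=2
Step 1: N_A=3, N_Y=2, N_C=1, L=6
Step 2: N_A=8, N_Y=6, N_C=3, L=17
Step 3: N_A=23, N_Y=16, N_C=9, L=48


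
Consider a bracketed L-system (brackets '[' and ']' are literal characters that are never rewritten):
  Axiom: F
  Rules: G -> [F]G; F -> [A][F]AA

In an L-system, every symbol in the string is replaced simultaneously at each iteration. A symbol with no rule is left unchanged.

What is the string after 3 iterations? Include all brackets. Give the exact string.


Answer: [A][[A][[A][F]AA]AA]AA

Derivation:
Step 0: F
Step 1: [A][F]AA
Step 2: [A][[A][F]AA]AA
Step 3: [A][[A][[A][F]AA]AA]AA


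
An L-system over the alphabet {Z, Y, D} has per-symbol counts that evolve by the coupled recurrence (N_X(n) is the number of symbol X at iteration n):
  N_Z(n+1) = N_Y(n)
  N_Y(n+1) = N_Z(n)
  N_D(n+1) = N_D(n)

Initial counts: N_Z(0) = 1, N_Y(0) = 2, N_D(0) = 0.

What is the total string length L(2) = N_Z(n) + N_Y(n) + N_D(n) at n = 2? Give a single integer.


Step 0: N_Z=1, N_Y=2, N_D=0, L=3
Step 1: N_Z=2, N_Y=1, N_D=0, L=3
Step 2: N_Z=1, N_Y=2, N_D=0, L=3

Answer: 3


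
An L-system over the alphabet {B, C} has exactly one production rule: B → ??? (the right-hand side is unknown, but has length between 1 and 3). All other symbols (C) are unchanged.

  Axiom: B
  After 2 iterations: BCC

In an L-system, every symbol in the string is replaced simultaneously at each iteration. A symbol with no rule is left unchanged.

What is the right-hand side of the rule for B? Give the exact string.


Answer: BC

Derivation:
Trying B → BC:
  Step 0: B
  Step 1: BC
  Step 2: BCC
Matches the given result.


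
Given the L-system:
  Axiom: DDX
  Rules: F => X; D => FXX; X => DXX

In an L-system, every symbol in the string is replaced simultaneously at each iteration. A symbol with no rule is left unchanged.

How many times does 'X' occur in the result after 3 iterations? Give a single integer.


Step 0: DDX  (1 'X')
Step 1: FXXFXXDXX  (6 'X')
Step 2: XDXXDXXXDXXDXXFXXDXXDXX  (16 'X')
Step 3: DXXFXXDXXDXXFXXDXXDXXDXXFXXDXXDXXFXXDXXDXXXDXXDXXFXXDXXDXXFXXDXXDXX  (45 'X')

Answer: 45


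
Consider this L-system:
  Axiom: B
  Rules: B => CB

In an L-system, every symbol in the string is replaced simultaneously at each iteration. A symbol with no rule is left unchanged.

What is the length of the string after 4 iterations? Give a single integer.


Answer: 5

Derivation:
Step 0: length = 1
Step 1: length = 2
Step 2: length = 3
Step 3: length = 4
Step 4: length = 5


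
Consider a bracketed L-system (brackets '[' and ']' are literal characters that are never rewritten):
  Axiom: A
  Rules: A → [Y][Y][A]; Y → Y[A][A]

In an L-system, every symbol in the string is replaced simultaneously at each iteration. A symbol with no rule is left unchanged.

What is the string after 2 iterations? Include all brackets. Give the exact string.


Answer: [Y[A][A]][Y[A][A]][[Y][Y][A]]

Derivation:
Step 0: A
Step 1: [Y][Y][A]
Step 2: [Y[A][A]][Y[A][A]][[Y][Y][A]]


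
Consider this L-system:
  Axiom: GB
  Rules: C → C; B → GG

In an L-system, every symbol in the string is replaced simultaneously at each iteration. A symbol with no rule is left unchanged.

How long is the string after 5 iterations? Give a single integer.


Answer: 3

Derivation:
Step 0: length = 2
Step 1: length = 3
Step 2: length = 3
Step 3: length = 3
Step 4: length = 3
Step 5: length = 3


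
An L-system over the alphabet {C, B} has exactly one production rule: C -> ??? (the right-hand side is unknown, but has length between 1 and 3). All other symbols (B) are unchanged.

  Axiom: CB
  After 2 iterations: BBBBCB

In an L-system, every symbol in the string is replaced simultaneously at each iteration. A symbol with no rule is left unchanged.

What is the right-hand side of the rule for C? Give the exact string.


Answer: BBC

Derivation:
Trying C -> BBC:
  Step 0: CB
  Step 1: BBCB
  Step 2: BBBBCB
Matches the given result.


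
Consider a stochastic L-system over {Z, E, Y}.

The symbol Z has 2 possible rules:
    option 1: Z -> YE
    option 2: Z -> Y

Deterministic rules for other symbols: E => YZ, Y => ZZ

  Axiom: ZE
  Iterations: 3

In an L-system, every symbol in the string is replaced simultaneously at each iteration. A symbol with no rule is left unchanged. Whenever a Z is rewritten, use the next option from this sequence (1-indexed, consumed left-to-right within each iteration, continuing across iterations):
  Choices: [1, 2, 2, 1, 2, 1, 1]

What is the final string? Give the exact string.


Step 0: ZE
Step 1: YEYZ  (used choices [1])
Step 2: ZZYZZZY  (used choices [2])
Step 3: YYEZZYYEYEZZ  (used choices [2, 1, 2, 1, 1])

Answer: YYEZZYYEYEZZ


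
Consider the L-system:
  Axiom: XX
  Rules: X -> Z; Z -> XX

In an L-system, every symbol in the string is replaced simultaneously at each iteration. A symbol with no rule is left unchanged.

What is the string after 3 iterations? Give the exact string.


Step 0: XX
Step 1: ZZ
Step 2: XXXX
Step 3: ZZZZ

Answer: ZZZZ


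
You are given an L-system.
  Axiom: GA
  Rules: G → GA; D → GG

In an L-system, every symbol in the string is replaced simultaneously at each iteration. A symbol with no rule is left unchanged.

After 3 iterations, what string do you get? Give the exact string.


Step 0: GA
Step 1: GAA
Step 2: GAAA
Step 3: GAAAA

Answer: GAAAA


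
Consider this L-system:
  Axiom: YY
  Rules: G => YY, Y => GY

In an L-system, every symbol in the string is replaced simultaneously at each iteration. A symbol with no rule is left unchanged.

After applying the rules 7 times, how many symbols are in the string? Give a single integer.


Answer: 256

Derivation:
Step 0: length = 2
Step 1: length = 4
Step 2: length = 8
Step 3: length = 16
Step 4: length = 32
Step 5: length = 64
Step 6: length = 128
Step 7: length = 256


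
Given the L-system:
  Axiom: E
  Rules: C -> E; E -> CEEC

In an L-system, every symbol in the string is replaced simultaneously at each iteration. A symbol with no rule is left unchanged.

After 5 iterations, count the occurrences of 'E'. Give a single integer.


Answer: 120

Derivation:
Step 0: E  (1 'E')
Step 1: CEEC  (2 'E')
Step 2: ECEECCEECE  (6 'E')
Step 3: CEECECEECCEECEECEECCEECECEEC  (16 'E')
Step 4: ECEECCEECECEECECEECCEECEECEECCEECECEECCEECECEECCEECEECEECCEECECEECECEECCEECE  (44 'E')
Step 5: CEECECEECCEECEECEECCEECECEECECEECCEECECEECECEECCEECEECEECCEECECEECCEECECEECCEECEECEECCEECECEECECEECCEECEECEECCEECECEECECEECCEECEECEECCEECECEECCEECECEECCEECEECEECCEECECEECECEECCEECECEECECEECCEECEECEECCEECECEEC  (120 'E')


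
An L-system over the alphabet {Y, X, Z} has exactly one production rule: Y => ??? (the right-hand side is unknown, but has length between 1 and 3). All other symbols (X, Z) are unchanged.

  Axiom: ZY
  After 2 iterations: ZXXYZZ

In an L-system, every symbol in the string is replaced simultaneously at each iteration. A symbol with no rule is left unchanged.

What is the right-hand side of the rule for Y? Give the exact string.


Trying Y => XYZ:
  Step 0: ZY
  Step 1: ZXYZ
  Step 2: ZXXYZZ
Matches the given result.

Answer: XYZ


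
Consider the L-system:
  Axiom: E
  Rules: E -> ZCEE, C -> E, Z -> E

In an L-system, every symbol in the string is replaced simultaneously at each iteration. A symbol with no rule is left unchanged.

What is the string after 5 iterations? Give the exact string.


Answer: ZCEEZCEEEEZCEEZCEEEEZCEEZCEEZCEEZCEEEEZCEEZCEEEEZCEEZCEEEEZCEEZCEEEEZCEEZCEEZCEEZCEEEEZCEEZCEEEEZCEEZCEEZCEEZCEEEEZCEEZCEEEEZCEEZCEEEEZCEEZCEEEEZCEEZCEEZCEEZCEEEEZCEEZCEEEEZCEEZCEEZCEEZCEEEEZCEEZCEEEEZCEEZCEE

Derivation:
Step 0: E
Step 1: ZCEE
Step 2: EEZCEEZCEE
Step 3: ZCEEZCEEEEZCEEZCEEEEZCEEZCEE
Step 4: EEZCEEZCEEEEZCEEZCEEZCEEZCEEEEZCEEZCEEEEZCEEZCEEZCEEZCEEEEZCEEZCEEEEZCEEZCEE
Step 5: ZCEEZCEEEEZCEEZCEEEEZCEEZCEEZCEEZCEEEEZCEEZCEEEEZCEEZCEEEEZCEEZCEEEEZCEEZCEEZCEEZCEEEEZCEEZCEEEEZCEEZCEEZCEEZCEEEEZCEEZCEEEEZCEEZCEEEEZCEEZCEEEEZCEEZCEEZCEEZCEEEEZCEEZCEEEEZCEEZCEEZCEEZCEEEEZCEEZCEEEEZCEEZCEE


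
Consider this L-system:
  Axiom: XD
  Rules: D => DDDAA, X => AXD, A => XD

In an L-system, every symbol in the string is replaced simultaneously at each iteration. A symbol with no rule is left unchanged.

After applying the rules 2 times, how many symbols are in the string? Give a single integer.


Answer: 29

Derivation:
Step 0: length = 2
Step 1: length = 8
Step 2: length = 29


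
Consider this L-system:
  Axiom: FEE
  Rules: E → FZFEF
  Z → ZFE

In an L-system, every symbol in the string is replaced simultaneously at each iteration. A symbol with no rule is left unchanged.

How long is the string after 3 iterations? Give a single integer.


Answer: 47

Derivation:
Step 0: length = 3
Step 1: length = 11
Step 2: length = 23
Step 3: length = 47


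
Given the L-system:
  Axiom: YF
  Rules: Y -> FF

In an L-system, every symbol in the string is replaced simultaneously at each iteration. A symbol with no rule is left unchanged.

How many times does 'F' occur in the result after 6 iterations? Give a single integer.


Step 0: YF  (1 'F')
Step 1: FFF  (3 'F')
Step 2: FFF  (3 'F')
Step 3: FFF  (3 'F')
Step 4: FFF  (3 'F')
Step 5: FFF  (3 'F')
Step 6: FFF  (3 'F')

Answer: 3


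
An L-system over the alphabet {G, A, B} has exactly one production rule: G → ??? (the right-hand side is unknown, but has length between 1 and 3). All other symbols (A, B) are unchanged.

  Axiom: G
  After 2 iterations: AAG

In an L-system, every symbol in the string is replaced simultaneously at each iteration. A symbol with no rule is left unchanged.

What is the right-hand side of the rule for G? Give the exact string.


Trying G → AG:
  Step 0: G
  Step 1: AG
  Step 2: AAG
Matches the given result.

Answer: AG


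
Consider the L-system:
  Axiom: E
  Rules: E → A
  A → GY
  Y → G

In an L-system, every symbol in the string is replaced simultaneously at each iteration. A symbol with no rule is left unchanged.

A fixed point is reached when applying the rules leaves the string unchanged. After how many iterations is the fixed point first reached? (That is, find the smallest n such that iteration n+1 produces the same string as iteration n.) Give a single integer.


Step 0: E
Step 1: A
Step 2: GY
Step 3: GG
Step 4: GG  (unchanged — fixed point at step 3)

Answer: 3


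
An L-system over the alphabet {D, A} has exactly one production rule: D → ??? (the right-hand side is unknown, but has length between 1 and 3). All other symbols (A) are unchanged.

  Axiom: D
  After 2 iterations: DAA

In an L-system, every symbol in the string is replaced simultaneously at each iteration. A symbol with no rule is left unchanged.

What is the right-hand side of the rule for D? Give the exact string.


Trying D → DA:
  Step 0: D
  Step 1: DA
  Step 2: DAA
Matches the given result.

Answer: DA


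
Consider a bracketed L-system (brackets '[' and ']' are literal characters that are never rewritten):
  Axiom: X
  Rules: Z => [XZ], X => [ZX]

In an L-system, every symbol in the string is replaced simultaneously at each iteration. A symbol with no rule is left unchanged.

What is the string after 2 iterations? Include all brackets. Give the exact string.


Step 0: X
Step 1: [ZX]
Step 2: [[XZ][ZX]]

Answer: [[XZ][ZX]]


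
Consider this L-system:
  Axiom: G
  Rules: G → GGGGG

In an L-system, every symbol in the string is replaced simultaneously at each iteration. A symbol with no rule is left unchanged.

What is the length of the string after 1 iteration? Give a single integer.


Step 0: length = 1
Step 1: length = 5

Answer: 5


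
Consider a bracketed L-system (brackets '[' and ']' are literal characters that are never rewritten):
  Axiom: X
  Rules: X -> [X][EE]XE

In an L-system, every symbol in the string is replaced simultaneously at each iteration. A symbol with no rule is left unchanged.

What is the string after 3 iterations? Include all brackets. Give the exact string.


Step 0: X
Step 1: [X][EE]XE
Step 2: [[X][EE]XE][EE][X][EE]XEE
Step 3: [[[X][EE]XE][EE][X][EE]XEE][EE][[X][EE]XE][EE][X][EE]XEEE

Answer: [[[X][EE]XE][EE][X][EE]XEE][EE][[X][EE]XE][EE][X][EE]XEEE


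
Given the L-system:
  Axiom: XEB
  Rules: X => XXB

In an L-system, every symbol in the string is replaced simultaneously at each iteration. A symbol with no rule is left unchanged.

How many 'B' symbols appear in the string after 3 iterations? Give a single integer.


Step 0: XEB  (1 'B')
Step 1: XXBEB  (2 'B')
Step 2: XXBXXBBEB  (4 'B')
Step 3: XXBXXBBXXBXXBBBEB  (8 'B')

Answer: 8


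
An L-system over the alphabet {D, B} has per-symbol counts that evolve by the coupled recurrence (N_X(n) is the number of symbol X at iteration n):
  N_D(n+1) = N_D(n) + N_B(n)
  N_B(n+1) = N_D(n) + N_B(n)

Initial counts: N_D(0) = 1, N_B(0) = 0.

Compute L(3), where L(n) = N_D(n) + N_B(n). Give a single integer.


Answer: 8

Derivation:
Step 0: N_D=1, N_B=0, L=1
Step 1: N_D=1, N_B=1, L=2
Step 2: N_D=2, N_B=2, L=4
Step 3: N_D=4, N_B=4, L=8


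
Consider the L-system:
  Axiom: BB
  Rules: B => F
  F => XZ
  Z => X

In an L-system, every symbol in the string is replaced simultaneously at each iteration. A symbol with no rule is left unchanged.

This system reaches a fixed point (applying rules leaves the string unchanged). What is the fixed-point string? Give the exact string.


Step 0: BB
Step 1: FF
Step 2: XZXZ
Step 3: XXXX
Step 4: XXXX  (unchanged — fixed point at step 3)

Answer: XXXX


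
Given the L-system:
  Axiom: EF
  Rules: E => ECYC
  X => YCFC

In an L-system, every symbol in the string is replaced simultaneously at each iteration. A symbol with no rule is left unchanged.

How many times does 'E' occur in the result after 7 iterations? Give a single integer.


Step 0: EF  (1 'E')
Step 1: ECYCF  (1 'E')
Step 2: ECYCCYCF  (1 'E')
Step 3: ECYCCYCCYCF  (1 'E')
Step 4: ECYCCYCCYCCYCF  (1 'E')
Step 5: ECYCCYCCYCCYCCYCF  (1 'E')
Step 6: ECYCCYCCYCCYCCYCCYCF  (1 'E')
Step 7: ECYCCYCCYCCYCCYCCYCCYCF  (1 'E')

Answer: 1


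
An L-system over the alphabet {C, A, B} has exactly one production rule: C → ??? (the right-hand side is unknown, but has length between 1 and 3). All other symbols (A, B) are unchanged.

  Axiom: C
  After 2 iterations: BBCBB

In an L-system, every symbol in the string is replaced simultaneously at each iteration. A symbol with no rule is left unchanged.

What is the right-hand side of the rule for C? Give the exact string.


Trying C → BCB:
  Step 0: C
  Step 1: BCB
  Step 2: BBCBB
Matches the given result.

Answer: BCB


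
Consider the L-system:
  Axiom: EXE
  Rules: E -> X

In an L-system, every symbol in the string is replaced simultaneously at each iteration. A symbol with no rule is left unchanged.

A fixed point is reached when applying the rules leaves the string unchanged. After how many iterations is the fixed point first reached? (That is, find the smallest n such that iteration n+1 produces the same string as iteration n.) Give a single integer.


Step 0: EXE
Step 1: XXX
Step 2: XXX  (unchanged — fixed point at step 1)

Answer: 1


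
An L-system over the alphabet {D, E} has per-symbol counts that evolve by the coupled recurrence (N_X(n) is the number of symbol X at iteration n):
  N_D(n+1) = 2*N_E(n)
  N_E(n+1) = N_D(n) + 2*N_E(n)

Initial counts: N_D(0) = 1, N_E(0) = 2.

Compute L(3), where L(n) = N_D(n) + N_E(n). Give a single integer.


Step 0: N_D=1, N_E=2, L=3
Step 1: N_D=4, N_E=5, L=9
Step 2: N_D=10, N_E=14, L=24
Step 3: N_D=28, N_E=38, L=66

Answer: 66


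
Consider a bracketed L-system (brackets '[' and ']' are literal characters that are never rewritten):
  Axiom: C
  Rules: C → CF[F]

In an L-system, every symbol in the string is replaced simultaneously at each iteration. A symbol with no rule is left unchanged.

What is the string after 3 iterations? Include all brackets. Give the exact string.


Answer: CF[F]F[F]F[F]

Derivation:
Step 0: C
Step 1: CF[F]
Step 2: CF[F]F[F]
Step 3: CF[F]F[F]F[F]


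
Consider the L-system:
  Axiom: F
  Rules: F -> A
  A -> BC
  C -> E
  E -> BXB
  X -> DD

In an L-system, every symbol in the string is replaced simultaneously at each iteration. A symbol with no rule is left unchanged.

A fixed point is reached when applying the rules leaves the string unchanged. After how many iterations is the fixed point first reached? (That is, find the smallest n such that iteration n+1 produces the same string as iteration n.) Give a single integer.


Answer: 5

Derivation:
Step 0: F
Step 1: A
Step 2: BC
Step 3: BE
Step 4: BBXB
Step 5: BBDDB
Step 6: BBDDB  (unchanged — fixed point at step 5)


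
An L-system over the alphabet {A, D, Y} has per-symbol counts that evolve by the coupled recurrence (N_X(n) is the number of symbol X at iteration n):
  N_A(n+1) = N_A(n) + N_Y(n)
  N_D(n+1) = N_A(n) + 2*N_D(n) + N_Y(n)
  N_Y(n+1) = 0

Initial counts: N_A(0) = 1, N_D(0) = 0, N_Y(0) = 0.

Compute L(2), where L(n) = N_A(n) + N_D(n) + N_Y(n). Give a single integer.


Answer: 4

Derivation:
Step 0: N_A=1, N_D=0, N_Y=0, L=1
Step 1: N_A=1, N_D=1, N_Y=0, L=2
Step 2: N_A=1, N_D=3, N_Y=0, L=4


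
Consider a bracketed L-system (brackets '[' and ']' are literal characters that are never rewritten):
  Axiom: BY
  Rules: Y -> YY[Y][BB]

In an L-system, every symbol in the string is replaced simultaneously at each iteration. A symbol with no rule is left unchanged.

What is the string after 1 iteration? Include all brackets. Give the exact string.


Step 0: BY
Step 1: BYY[Y][BB]

Answer: BYY[Y][BB]


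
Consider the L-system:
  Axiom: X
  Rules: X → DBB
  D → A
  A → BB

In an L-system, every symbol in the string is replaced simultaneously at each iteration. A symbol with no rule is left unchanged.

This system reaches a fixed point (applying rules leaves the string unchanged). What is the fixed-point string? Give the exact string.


Step 0: X
Step 1: DBB
Step 2: ABB
Step 3: BBBB
Step 4: BBBB  (unchanged — fixed point at step 3)

Answer: BBBB


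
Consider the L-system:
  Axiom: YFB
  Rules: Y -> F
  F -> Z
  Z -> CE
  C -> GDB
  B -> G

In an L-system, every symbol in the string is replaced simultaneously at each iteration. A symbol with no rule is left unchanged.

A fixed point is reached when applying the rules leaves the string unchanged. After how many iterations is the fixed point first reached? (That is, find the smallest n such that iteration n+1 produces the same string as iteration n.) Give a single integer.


Step 0: YFB
Step 1: FZG
Step 2: ZCEG
Step 3: CEGDBEG
Step 4: GDBEGDGEG
Step 5: GDGEGDGEG
Step 6: GDGEGDGEG  (unchanged — fixed point at step 5)

Answer: 5


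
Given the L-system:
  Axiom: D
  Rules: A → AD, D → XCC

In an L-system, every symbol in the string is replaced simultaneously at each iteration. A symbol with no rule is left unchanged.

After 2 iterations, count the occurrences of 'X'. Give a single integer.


Answer: 1

Derivation:
Step 0: D  (0 'X')
Step 1: XCC  (1 'X')
Step 2: XCC  (1 'X')


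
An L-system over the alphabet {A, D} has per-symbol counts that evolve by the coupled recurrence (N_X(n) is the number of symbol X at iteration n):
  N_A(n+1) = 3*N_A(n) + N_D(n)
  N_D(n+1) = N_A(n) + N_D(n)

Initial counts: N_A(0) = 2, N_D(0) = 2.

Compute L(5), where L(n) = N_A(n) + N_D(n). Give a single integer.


Answer: 1584

Derivation:
Step 0: N_A=2, N_D=2, L=4
Step 1: N_A=8, N_D=4, L=12
Step 2: N_A=28, N_D=12, L=40
Step 3: N_A=96, N_D=40, L=136
Step 4: N_A=328, N_D=136, L=464
Step 5: N_A=1120, N_D=464, L=1584


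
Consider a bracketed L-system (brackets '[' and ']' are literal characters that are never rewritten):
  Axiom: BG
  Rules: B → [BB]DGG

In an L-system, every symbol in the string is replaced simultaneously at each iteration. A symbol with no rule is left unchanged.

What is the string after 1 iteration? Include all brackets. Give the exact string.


Answer: [BB]DGGG

Derivation:
Step 0: BG
Step 1: [BB]DGGG


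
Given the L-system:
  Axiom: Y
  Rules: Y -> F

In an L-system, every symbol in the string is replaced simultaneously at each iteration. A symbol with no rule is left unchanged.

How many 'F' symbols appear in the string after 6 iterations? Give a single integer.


Answer: 1

Derivation:
Step 0: Y  (0 'F')
Step 1: F  (1 'F')
Step 2: F  (1 'F')
Step 3: F  (1 'F')
Step 4: F  (1 'F')
Step 5: F  (1 'F')
Step 6: F  (1 'F')


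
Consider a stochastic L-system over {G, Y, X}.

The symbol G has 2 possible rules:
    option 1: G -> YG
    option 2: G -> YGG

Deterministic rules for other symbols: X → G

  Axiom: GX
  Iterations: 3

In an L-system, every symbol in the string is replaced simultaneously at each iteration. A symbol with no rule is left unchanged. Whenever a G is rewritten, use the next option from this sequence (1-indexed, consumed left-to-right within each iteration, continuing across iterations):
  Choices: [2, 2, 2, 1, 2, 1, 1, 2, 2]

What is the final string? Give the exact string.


Answer: YYYGGYGYYGYGGYYGG

Derivation:
Step 0: GX
Step 1: YGGG  (used choices [2])
Step 2: YYGGYGGYG  (used choices [2, 2, 1])
Step 3: YYYGGYGYYGYGGYYGG  (used choices [2, 1, 1, 2, 2])


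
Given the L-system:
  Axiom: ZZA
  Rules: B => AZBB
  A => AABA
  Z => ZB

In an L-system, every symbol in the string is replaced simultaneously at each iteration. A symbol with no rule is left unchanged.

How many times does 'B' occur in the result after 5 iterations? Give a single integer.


Final string: ZBAZBBAABAZBAZBBAZBBAABAAABAAZBBAABAZBAZBBAABAZBAZBBAZBBAABAZBAZBBAZBBAABAAABAAZBBAABAAABAAABAAZBBAABAAABAZBAZBBAZBBAABAAABAAZBBAABAZBAZBBAABAZBAZBBAZBBAABAAABAAZBBAABAZBAZBBAABAZBAZBBAZBBAABAZBAZBBAZBBAABAAABAAZBBAABAZBAZBBAABAZBAZBBAZBBAABAZBAZBBAZBBZBAZBBAABAZBAZBBAZBBAABAAABAAZBBAABAZBAZBBAABAZBAZBBAZBBAABAZBAZBBAZBBAABAAABAAZBBAABAAABAAABAAZBBAABAAABAZBAZBBAZBBAABAAABAAZBBAABAZBAZBBAABAZBAZBBAZBBAABAAABAAZBBAABAZBAZBBAABAZBAZBBAZBBAABAZBAZBBAZBBAABAAABAAZBBAABAZBAZBBAABAZBAZBBAZBBAABAZBAZBBAZBBAABAAABAAZBBAABAAABAAABAAZBBAABAAABAZBAZBBAZBBAABAAABAAZBBAABAAABAAABAAZBBAABAAABAAABAAZBBAABAAABAZBAZBBAZBBAABAAABAAZBBAABAAABAAABAAZBBAABAZBAZBBAABAZBAZBBAZBBAABAZBAZBBAZBBAABAAABAAZBBAABAAABAAABAAZBBAABAAABAZBAZBBAZBBAABAAABAAZBBAABAAABAAABAAZBBAABAAABAAABAAZBBAABAAABAZBAZBBAZBBAABAAABAAZBBAABAAABAAABAAZBBAABAAABAAABAAZBBAABAAABAZBAZBBAZBBAABAAABAAZBBAABAAABAAABAAZBBAABAZBAZBBAABAZBAZBBAZBBAABAZBAZBBAZBBAABAAABAAZBBAABAAABAAABAAZBBAABAAABAZBAZBBAZBBAABAAABAAZBBAABAAABAAABAAZBBAABAAABAAABAAZBBAABAAABAZBAZBBAZBBAABAAABAAZBBAABAZBAZBBAABAZBAZBBAZBBAABAAABAAZBBAABAZBAZBBAABAZBAZBBAZBBAABAZBAZBBAZBBAABAAABAAZBBAABAZBAZBBAABAZBAZBBAZBBAABAZBAZBBAZBBAABAAABAAZBBAABAAABAAABAAZBBAABAAABAZBAZBBAZBBAABAAABAAZBBAABAAABAAABAAZBBAABAAABAAABAAZBBAABAAABAZBAZBBAZBBAABAAABAAZBBAABAAABAAABAAZBBAABAZBAZBBAABAZBAZBBAZBBAABAZBAZBBAZBBAABAAABAAZBBAABAAABAAABAAZBBAABAAABAZBAZBBAZBBAABAAABAAZBBAABA
Count of 'B': 517

Answer: 517


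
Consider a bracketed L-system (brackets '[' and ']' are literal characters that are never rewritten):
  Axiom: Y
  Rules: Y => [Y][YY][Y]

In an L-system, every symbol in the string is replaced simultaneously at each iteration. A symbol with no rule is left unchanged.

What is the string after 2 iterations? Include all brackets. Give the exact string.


Answer: [[Y][YY][Y]][[Y][YY][Y][Y][YY][Y]][[Y][YY][Y]]

Derivation:
Step 0: Y
Step 1: [Y][YY][Y]
Step 2: [[Y][YY][Y]][[Y][YY][Y][Y][YY][Y]][[Y][YY][Y]]


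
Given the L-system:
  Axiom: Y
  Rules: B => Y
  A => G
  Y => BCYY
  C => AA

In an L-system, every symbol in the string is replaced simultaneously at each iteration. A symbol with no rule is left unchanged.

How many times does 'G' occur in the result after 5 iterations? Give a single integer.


Step 0: Y  (0 'G')
Step 1: BCYY  (0 'G')
Step 2: YAABCYYBCYY  (0 'G')
Step 3: BCYYGGYAABCYYBCYYYAABCYYBCYY  (2 'G')
Step 4: YAABCYYBCYYGGBCYYGGYAABCYYBCYYYAABCYYBCYYBCYYGGYAABCYYBCYYYAABCYYBCYY  (6 'G')
Step 5: BCYYGGYAABCYYBCYYYAABCYYBCYYGGYAABCYYBCYYGGBCYYGGYAABCYYBCYYYAABCYYBCYYBCYYGGYAABCYYBCYYYAABCYYBCYYYAABCYYBCYYGGBCYYGGYAABCYYBCYYYAABCYYBCYYBCYYGGYAABCYYBCYYYAABCYYBCYY  (16 'G')

Answer: 16


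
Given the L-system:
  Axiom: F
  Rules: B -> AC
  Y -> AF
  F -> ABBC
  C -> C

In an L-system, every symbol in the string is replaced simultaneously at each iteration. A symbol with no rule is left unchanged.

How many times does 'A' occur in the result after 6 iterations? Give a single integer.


Answer: 3

Derivation:
Step 0: F  (0 'A')
Step 1: ABBC  (1 'A')
Step 2: AACACC  (3 'A')
Step 3: AACACC  (3 'A')
Step 4: AACACC  (3 'A')
Step 5: AACACC  (3 'A')
Step 6: AACACC  (3 'A')


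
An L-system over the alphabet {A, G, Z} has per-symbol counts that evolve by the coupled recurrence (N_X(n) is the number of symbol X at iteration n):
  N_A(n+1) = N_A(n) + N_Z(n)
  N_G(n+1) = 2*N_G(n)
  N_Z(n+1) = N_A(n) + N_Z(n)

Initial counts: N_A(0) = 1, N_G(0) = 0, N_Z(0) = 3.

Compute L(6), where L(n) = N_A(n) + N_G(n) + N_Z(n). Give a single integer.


Step 0: N_A=1, N_G=0, N_Z=3, L=4
Step 1: N_A=4, N_G=0, N_Z=4, L=8
Step 2: N_A=8, N_G=0, N_Z=8, L=16
Step 3: N_A=16, N_G=0, N_Z=16, L=32
Step 4: N_A=32, N_G=0, N_Z=32, L=64
Step 5: N_A=64, N_G=0, N_Z=64, L=128
Step 6: N_A=128, N_G=0, N_Z=128, L=256

Answer: 256


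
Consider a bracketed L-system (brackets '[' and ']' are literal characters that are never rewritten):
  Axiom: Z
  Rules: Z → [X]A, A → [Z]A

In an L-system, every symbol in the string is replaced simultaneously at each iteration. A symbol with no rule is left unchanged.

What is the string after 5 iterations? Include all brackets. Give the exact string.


Step 0: Z
Step 1: [X]A
Step 2: [X][Z]A
Step 3: [X][[X]A][Z]A
Step 4: [X][[X][Z]A][[X]A][Z]A
Step 5: [X][[X][[X]A][Z]A][[X][Z]A][[X]A][Z]A

Answer: [X][[X][[X]A][Z]A][[X][Z]A][[X]A][Z]A


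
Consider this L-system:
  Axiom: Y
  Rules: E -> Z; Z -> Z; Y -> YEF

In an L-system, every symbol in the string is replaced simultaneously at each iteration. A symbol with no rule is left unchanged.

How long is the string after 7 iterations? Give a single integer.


Step 0: length = 1
Step 1: length = 3
Step 2: length = 5
Step 3: length = 7
Step 4: length = 9
Step 5: length = 11
Step 6: length = 13
Step 7: length = 15

Answer: 15


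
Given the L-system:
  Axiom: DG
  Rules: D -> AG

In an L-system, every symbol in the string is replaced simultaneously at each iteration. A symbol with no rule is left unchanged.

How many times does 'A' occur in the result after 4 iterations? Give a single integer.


Answer: 1

Derivation:
Step 0: DG  (0 'A')
Step 1: AGG  (1 'A')
Step 2: AGG  (1 'A')
Step 3: AGG  (1 'A')
Step 4: AGG  (1 'A')


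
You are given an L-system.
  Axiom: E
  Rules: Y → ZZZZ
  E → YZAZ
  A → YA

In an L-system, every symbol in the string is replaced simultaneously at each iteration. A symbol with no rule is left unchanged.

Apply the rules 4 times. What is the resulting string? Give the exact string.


Answer: ZZZZZZZZZZZZZYAZ

Derivation:
Step 0: E
Step 1: YZAZ
Step 2: ZZZZZYAZ
Step 3: ZZZZZZZZZYAZ
Step 4: ZZZZZZZZZZZZZYAZ


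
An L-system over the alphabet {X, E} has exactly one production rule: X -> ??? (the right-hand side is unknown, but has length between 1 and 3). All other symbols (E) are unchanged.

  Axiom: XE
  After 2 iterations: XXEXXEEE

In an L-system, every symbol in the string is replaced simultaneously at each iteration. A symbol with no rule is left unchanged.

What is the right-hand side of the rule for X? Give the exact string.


Answer: XXE

Derivation:
Trying X -> XXE:
  Step 0: XE
  Step 1: XXEE
  Step 2: XXEXXEEE
Matches the given result.


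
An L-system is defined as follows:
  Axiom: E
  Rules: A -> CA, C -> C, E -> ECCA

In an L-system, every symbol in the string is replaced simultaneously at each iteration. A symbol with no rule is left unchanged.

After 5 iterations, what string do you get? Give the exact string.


Step 0: E
Step 1: ECCA
Step 2: ECCACCCA
Step 3: ECCACCCACCCCA
Step 4: ECCACCCACCCCACCCCCA
Step 5: ECCACCCACCCCACCCCCACCCCCCA

Answer: ECCACCCACCCCACCCCCACCCCCCA


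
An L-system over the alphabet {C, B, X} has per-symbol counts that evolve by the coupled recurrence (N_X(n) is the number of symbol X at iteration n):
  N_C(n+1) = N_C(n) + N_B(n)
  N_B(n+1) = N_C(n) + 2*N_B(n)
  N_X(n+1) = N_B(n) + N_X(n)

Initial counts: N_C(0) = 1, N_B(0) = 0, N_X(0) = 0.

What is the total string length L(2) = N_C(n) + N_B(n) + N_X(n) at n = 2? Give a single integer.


Answer: 6

Derivation:
Step 0: N_C=1, N_B=0, N_X=0, L=1
Step 1: N_C=1, N_B=1, N_X=0, L=2
Step 2: N_C=2, N_B=3, N_X=1, L=6


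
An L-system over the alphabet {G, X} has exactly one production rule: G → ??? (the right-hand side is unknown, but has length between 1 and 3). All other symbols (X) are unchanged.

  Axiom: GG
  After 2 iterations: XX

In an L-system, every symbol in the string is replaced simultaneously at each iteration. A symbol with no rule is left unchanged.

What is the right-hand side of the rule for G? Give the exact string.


Trying G → X:
  Step 0: GG
  Step 1: XX
  Step 2: XX
Matches the given result.

Answer: X


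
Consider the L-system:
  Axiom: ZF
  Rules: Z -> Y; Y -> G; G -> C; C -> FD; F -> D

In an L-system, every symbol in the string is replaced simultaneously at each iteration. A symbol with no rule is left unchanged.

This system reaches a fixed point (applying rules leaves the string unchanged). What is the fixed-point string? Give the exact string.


Answer: DDD

Derivation:
Step 0: ZF
Step 1: YD
Step 2: GD
Step 3: CD
Step 4: FDD
Step 5: DDD
Step 6: DDD  (unchanged — fixed point at step 5)


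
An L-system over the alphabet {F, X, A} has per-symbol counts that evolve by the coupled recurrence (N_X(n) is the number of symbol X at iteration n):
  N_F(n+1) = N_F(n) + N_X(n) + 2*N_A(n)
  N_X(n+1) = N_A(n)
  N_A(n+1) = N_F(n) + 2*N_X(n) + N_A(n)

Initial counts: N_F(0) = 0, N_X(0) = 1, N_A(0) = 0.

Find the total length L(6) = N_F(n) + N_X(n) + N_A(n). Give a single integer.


Step 0: N_F=0, N_X=1, N_A=0, L=1
Step 1: N_F=1, N_X=0, N_A=2, L=3
Step 2: N_F=5, N_X=2, N_A=3, L=10
Step 3: N_F=13, N_X=3, N_A=12, L=28
Step 4: N_F=40, N_X=12, N_A=31, L=83
Step 5: N_F=114, N_X=31, N_A=95, L=240
Step 6: N_F=335, N_X=95, N_A=271, L=701

Answer: 701


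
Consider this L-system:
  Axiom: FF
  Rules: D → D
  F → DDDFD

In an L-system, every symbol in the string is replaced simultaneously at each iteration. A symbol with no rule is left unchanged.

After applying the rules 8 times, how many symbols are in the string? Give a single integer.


Step 0: length = 2
Step 1: length = 10
Step 2: length = 18
Step 3: length = 26
Step 4: length = 34
Step 5: length = 42
Step 6: length = 50
Step 7: length = 58
Step 8: length = 66

Answer: 66


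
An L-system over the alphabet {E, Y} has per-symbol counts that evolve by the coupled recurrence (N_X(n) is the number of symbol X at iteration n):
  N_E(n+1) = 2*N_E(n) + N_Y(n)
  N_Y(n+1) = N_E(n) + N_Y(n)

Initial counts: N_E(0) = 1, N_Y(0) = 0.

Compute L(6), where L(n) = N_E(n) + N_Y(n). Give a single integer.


Answer: 377

Derivation:
Step 0: N_E=1, N_Y=0, L=1
Step 1: N_E=2, N_Y=1, L=3
Step 2: N_E=5, N_Y=3, L=8
Step 3: N_E=13, N_Y=8, L=21
Step 4: N_E=34, N_Y=21, L=55
Step 5: N_E=89, N_Y=55, L=144
Step 6: N_E=233, N_Y=144, L=377


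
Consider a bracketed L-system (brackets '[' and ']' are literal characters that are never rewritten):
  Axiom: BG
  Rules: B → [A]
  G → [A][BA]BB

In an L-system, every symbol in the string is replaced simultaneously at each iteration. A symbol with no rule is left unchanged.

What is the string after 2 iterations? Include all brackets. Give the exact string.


Answer: [A][A][[A]A][A][A]

Derivation:
Step 0: BG
Step 1: [A][A][BA]BB
Step 2: [A][A][[A]A][A][A]


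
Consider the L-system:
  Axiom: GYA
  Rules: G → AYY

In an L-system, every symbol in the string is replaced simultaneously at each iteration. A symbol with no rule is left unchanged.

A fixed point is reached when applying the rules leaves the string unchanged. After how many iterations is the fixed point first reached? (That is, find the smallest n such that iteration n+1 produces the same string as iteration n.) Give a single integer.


Step 0: GYA
Step 1: AYYYA
Step 2: AYYYA  (unchanged — fixed point at step 1)

Answer: 1


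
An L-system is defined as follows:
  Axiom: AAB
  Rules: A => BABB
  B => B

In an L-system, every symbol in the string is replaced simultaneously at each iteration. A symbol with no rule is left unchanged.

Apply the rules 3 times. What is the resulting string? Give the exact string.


Step 0: AAB
Step 1: BABBBABBB
Step 2: BBABBBBBBABBBBB
Step 3: BBBABBBBBBBBBABBBBBBB

Answer: BBBABBBBBBBBBABBBBBBB


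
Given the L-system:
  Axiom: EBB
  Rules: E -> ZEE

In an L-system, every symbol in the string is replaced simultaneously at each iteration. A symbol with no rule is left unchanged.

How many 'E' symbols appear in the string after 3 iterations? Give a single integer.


Answer: 8

Derivation:
Step 0: EBB  (1 'E')
Step 1: ZEEBB  (2 'E')
Step 2: ZZEEZEEBB  (4 'E')
Step 3: ZZZEEZEEZZEEZEEBB  (8 'E')


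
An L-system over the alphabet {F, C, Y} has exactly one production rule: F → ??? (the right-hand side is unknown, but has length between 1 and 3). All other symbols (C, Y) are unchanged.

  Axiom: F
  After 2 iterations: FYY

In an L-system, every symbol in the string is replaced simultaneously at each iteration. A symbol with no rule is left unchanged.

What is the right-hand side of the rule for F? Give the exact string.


Trying F → FY:
  Step 0: F
  Step 1: FY
  Step 2: FYY
Matches the given result.

Answer: FY


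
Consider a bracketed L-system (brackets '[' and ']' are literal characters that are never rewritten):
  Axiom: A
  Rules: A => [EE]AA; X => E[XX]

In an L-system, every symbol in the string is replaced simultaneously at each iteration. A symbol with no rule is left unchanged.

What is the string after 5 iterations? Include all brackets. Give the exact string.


Answer: [EE][EE][EE][EE][EE]AA[EE]AA[EE][EE]AA[EE]AA[EE][EE][EE]AA[EE]AA[EE][EE]AA[EE]AA[EE][EE][EE][EE]AA[EE]AA[EE][EE]AA[EE]AA[EE][EE][EE]AA[EE]AA[EE][EE]AA[EE]AA

Derivation:
Step 0: A
Step 1: [EE]AA
Step 2: [EE][EE]AA[EE]AA
Step 3: [EE][EE][EE]AA[EE]AA[EE][EE]AA[EE]AA
Step 4: [EE][EE][EE][EE]AA[EE]AA[EE][EE]AA[EE]AA[EE][EE][EE]AA[EE]AA[EE][EE]AA[EE]AA
Step 5: [EE][EE][EE][EE][EE]AA[EE]AA[EE][EE]AA[EE]AA[EE][EE][EE]AA[EE]AA[EE][EE]AA[EE]AA[EE][EE][EE][EE]AA[EE]AA[EE][EE]AA[EE]AA[EE][EE][EE]AA[EE]AA[EE][EE]AA[EE]AA


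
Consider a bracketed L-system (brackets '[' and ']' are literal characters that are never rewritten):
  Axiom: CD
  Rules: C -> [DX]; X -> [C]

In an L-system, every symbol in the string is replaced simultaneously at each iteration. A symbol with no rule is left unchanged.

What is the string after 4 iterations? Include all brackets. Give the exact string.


Step 0: CD
Step 1: [DX]D
Step 2: [D[C]]D
Step 3: [D[[DX]]]D
Step 4: [D[[D[C]]]]D

Answer: [D[[D[C]]]]D


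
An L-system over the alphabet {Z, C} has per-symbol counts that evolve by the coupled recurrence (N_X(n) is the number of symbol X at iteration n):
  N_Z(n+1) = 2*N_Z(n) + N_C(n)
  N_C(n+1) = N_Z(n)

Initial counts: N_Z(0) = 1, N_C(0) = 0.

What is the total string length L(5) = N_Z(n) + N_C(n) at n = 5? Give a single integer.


Answer: 99

Derivation:
Step 0: N_Z=1, N_C=0, L=1
Step 1: N_Z=2, N_C=1, L=3
Step 2: N_Z=5, N_C=2, L=7
Step 3: N_Z=12, N_C=5, L=17
Step 4: N_Z=29, N_C=12, L=41
Step 5: N_Z=70, N_C=29, L=99


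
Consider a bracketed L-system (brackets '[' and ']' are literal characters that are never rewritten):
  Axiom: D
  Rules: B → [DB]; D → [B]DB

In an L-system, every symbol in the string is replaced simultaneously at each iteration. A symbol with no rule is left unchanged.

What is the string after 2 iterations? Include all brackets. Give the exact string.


Answer: [[DB]][B]DB[DB]

Derivation:
Step 0: D
Step 1: [B]DB
Step 2: [[DB]][B]DB[DB]


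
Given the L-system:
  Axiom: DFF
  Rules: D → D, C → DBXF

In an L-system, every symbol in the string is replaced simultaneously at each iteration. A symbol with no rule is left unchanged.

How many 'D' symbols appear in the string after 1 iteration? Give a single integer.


Step 0: DFF  (1 'D')
Step 1: DFF  (1 'D')

Answer: 1


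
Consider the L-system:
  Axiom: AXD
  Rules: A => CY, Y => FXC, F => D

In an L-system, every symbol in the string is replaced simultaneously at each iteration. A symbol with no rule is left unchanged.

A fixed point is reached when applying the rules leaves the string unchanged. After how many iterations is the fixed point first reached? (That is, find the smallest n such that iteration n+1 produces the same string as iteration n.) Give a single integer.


Step 0: AXD
Step 1: CYXD
Step 2: CFXCXD
Step 3: CDXCXD
Step 4: CDXCXD  (unchanged — fixed point at step 3)

Answer: 3


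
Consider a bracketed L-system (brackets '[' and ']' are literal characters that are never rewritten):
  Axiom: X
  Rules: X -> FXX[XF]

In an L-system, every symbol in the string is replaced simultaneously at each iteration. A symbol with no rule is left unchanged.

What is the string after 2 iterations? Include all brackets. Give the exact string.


Step 0: X
Step 1: FXX[XF]
Step 2: FFXX[XF]FXX[XF][FXX[XF]F]

Answer: FFXX[XF]FXX[XF][FXX[XF]F]


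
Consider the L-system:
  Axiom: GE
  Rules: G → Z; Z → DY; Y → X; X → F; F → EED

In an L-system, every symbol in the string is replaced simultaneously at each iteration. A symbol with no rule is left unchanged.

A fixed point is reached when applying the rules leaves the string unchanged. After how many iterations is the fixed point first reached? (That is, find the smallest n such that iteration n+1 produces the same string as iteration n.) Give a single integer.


Step 0: GE
Step 1: ZE
Step 2: DYE
Step 3: DXE
Step 4: DFE
Step 5: DEEDE
Step 6: DEEDE  (unchanged — fixed point at step 5)

Answer: 5


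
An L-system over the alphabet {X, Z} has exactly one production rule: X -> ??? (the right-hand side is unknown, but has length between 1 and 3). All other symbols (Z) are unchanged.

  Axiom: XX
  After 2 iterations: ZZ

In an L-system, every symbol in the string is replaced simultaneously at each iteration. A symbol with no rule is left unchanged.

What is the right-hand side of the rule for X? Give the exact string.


Trying X -> Z:
  Step 0: XX
  Step 1: ZZ
  Step 2: ZZ
Matches the given result.

Answer: Z


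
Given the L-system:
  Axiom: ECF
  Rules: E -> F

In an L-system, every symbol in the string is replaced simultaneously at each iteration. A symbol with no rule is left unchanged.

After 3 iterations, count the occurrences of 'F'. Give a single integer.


Step 0: ECF  (1 'F')
Step 1: FCF  (2 'F')
Step 2: FCF  (2 'F')
Step 3: FCF  (2 'F')

Answer: 2


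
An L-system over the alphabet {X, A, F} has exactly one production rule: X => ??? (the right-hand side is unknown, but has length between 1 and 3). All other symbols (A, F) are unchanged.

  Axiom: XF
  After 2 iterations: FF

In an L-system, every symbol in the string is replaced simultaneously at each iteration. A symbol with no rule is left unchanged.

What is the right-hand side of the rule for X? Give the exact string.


Trying X => F:
  Step 0: XF
  Step 1: FF
  Step 2: FF
Matches the given result.

Answer: F
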